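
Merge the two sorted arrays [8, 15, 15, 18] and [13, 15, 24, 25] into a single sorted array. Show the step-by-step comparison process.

Merging process:

Compare 8 vs 13: take 8 from left. Merged: [8]
Compare 15 vs 13: take 13 from right. Merged: [8, 13]
Compare 15 vs 15: take 15 from left. Merged: [8, 13, 15]
Compare 15 vs 15: take 15 from left. Merged: [8, 13, 15, 15]
Compare 18 vs 15: take 15 from right. Merged: [8, 13, 15, 15, 15]
Compare 18 vs 24: take 18 from left. Merged: [8, 13, 15, 15, 15, 18]
Append remaining from right: [24, 25]. Merged: [8, 13, 15, 15, 15, 18, 24, 25]

Final merged array: [8, 13, 15, 15, 15, 18, 24, 25]
Total comparisons: 6

The merged array is [8, 13, 15, 15, 15, 18, 24, 25], requiring 6 comparisons. The merge step runs in O(n) time where n is the total number of elements.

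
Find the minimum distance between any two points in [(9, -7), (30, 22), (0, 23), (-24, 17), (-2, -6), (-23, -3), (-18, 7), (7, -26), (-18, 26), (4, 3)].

Computing all pairwise distances among 10 points:

d((9, -7), (30, 22)) = 35.805
d((9, -7), (0, 23)) = 31.3209
d((9, -7), (-24, 17)) = 40.8044
d((9, -7), (-2, -6)) = 11.0454
d((9, -7), (-23, -3)) = 32.249
d((9, -7), (-18, 7)) = 30.4138
d((9, -7), (7, -26)) = 19.105
d((9, -7), (-18, 26)) = 42.638
d((9, -7), (4, 3)) = 11.1803
d((30, 22), (0, 23)) = 30.0167
d((30, 22), (-24, 17)) = 54.231
d((30, 22), (-2, -6)) = 42.5206
d((30, 22), (-23, -3)) = 58.6003
d((30, 22), (-18, 7)) = 50.2892
d((30, 22), (7, -26)) = 53.2259
d((30, 22), (-18, 26)) = 48.1664
d((30, 22), (4, 3)) = 32.2025
d((0, 23), (-24, 17)) = 24.7386
d((0, 23), (-2, -6)) = 29.0689
d((0, 23), (-23, -3)) = 34.7131
d((0, 23), (-18, 7)) = 24.0832
d((0, 23), (7, -26)) = 49.4975
d((0, 23), (-18, 26)) = 18.2483
d((0, 23), (4, 3)) = 20.3961
d((-24, 17), (-2, -6)) = 31.8277
d((-24, 17), (-23, -3)) = 20.025
d((-24, 17), (-18, 7)) = 11.6619
d((-24, 17), (7, -26)) = 53.0094
d((-24, 17), (-18, 26)) = 10.8167 <-- minimum
d((-24, 17), (4, 3)) = 31.305
d((-2, -6), (-23, -3)) = 21.2132
d((-2, -6), (-18, 7)) = 20.6155
d((-2, -6), (7, -26)) = 21.9317
d((-2, -6), (-18, 26)) = 35.7771
d((-2, -6), (4, 3)) = 10.8167 <-- minimum
d((-23, -3), (-18, 7)) = 11.1803
d((-23, -3), (7, -26)) = 37.8021
d((-23, -3), (-18, 26)) = 29.4279
d((-23, -3), (4, 3)) = 27.6586
d((-18, 7), (7, -26)) = 41.4005
d((-18, 7), (-18, 26)) = 19.0
d((-18, 7), (4, 3)) = 22.3607
d((7, -26), (-18, 26)) = 57.6975
d((7, -26), (4, 3)) = 29.1548
d((-18, 26), (4, 3)) = 31.8277

Minimum distance: 10.8167 (tie among 2 pairs: (-24, 17) and (-18, 26); (-2, -6) and (4, 3))

The minimum Euclidean distance is 10.8167. There is a tie: 2 pairs achieve this minimum — (-24, 17) and (-18, 26); (-2, -6) and (4, 3). Any of these is a valid closest pair. For 10 points, brute-force pairwise comparison is shown above. For large n, the divide-and-conquer algorithm (sort by x, recurse on halves, check the dividing strip) achieves O(n log n).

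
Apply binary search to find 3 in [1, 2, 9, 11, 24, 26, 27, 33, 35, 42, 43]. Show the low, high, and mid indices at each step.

Binary search for 3 in [1, 2, 9, 11, 24, 26, 27, 33, 35, 42, 43]:

lo=0, hi=10, mid=5, arr[mid]=26 -> 26 > 3, search left half
lo=0, hi=4, mid=2, arr[mid]=9 -> 9 > 3, search left half
lo=0, hi=1, mid=0, arr[mid]=1 -> 1 < 3, search right half
lo=1, hi=1, mid=1, arr[mid]=2 -> 2 < 3, search right half
lo=2 > hi=1, target 3 not found

Binary search determines that 3 is not in the array after 4 comparisons. The search space was exhausted without finding the target.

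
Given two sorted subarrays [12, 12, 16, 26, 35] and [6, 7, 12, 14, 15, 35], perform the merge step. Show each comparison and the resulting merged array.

Merging process:

Compare 12 vs 6: take 6 from right. Merged: [6]
Compare 12 vs 7: take 7 from right. Merged: [6, 7]
Compare 12 vs 12: take 12 from left. Merged: [6, 7, 12]
Compare 12 vs 12: take 12 from left. Merged: [6, 7, 12, 12]
Compare 16 vs 12: take 12 from right. Merged: [6, 7, 12, 12, 12]
Compare 16 vs 14: take 14 from right. Merged: [6, 7, 12, 12, 12, 14]
Compare 16 vs 15: take 15 from right. Merged: [6, 7, 12, 12, 12, 14, 15]
Compare 16 vs 35: take 16 from left. Merged: [6, 7, 12, 12, 12, 14, 15, 16]
Compare 26 vs 35: take 26 from left. Merged: [6, 7, 12, 12, 12, 14, 15, 16, 26]
Compare 35 vs 35: take 35 from left. Merged: [6, 7, 12, 12, 12, 14, 15, 16, 26, 35]
Append remaining from right: [35]. Merged: [6, 7, 12, 12, 12, 14, 15, 16, 26, 35, 35]

Final merged array: [6, 7, 12, 12, 12, 14, 15, 16, 26, 35, 35]
Total comparisons: 10

The merged array is [6, 7, 12, 12, 12, 14, 15, 16, 26, 35, 35], requiring 10 comparisons. The merge step runs in O(n) time where n is the total number of elements.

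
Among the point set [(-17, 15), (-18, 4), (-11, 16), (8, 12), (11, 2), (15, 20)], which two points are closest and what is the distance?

Computing all pairwise distances among 6 points:

d((-17, 15), (-18, 4)) = 11.0454
d((-17, 15), (-11, 16)) = 6.0828 <-- minimum
d((-17, 15), (8, 12)) = 25.1794
d((-17, 15), (11, 2)) = 30.8707
d((-17, 15), (15, 20)) = 32.3883
d((-18, 4), (-11, 16)) = 13.8924
d((-18, 4), (8, 12)) = 27.2029
d((-18, 4), (11, 2)) = 29.0689
d((-18, 4), (15, 20)) = 36.6742
d((-11, 16), (8, 12)) = 19.4165
d((-11, 16), (11, 2)) = 26.0768
d((-11, 16), (15, 20)) = 26.3059
d((8, 12), (11, 2)) = 10.4403
d((8, 12), (15, 20)) = 10.6301
d((11, 2), (15, 20)) = 18.4391

Closest pair: (-17, 15) and (-11, 16) with distance 6.0828

The closest pair is (-17, 15) and (-11, 16) with Euclidean distance 6.0828. For 6 points, brute-force pairwise comparison is shown above. For large n, the divide-and-conquer algorithm (sort by x, recurse on halves, check the dividing strip) achieves O(n log n).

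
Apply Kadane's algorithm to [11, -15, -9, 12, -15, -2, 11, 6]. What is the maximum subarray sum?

Using Kadane's algorithm on [11, -15, -9, 12, -15, -2, 11, 6]:

Scanning through the array:
Position 1 (value -15): max_ending_here = -4, max_so_far = 11
Position 2 (value -9): max_ending_here = -9, max_so_far = 11
Position 3 (value 12): max_ending_here = 12, max_so_far = 12
Position 4 (value -15): max_ending_here = -3, max_so_far = 12
Position 5 (value -2): max_ending_here = -2, max_so_far = 12
Position 6 (value 11): max_ending_here = 11, max_so_far = 12
Position 7 (value 6): max_ending_here = 17, max_so_far = 17

Maximum subarray: [11, 6]
Maximum sum: 17

The maximum subarray is [11, 6] with sum 17. This subarray runs from index 6 to index 7.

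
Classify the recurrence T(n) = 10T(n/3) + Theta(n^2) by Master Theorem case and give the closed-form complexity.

Master Theorem for T(n) = 10T(n/3) + O(n^2):

a = 10, b = 3, c = 2
log_b(a) = log_3(10) = 2.0959

Case 1: c = 2 < log_3(10) = 2.0959
T(n) = O(n^(log_3 10))

For T(n) = 10T(n/3) + O(n^2): log_3(10) = 2.0959. This is Case 1 of the Master Theorem (c < log_b(a), work dominated by leaves), giving O(n^(log_3 10)).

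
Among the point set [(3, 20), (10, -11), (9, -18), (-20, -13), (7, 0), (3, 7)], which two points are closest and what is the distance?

Computing all pairwise distances among 6 points:

d((3, 20), (10, -11)) = 31.7805
d((3, 20), (9, -18)) = 38.4708
d((3, 20), (-20, -13)) = 40.2244
d((3, 20), (7, 0)) = 20.3961
d((3, 20), (3, 7)) = 13.0
d((10, -11), (9, -18)) = 7.0711 <-- minimum
d((10, -11), (-20, -13)) = 30.0666
d((10, -11), (7, 0)) = 11.4018
d((10, -11), (3, 7)) = 19.3132
d((9, -18), (-20, -13)) = 29.4279
d((9, -18), (7, 0)) = 18.1108
d((9, -18), (3, 7)) = 25.7099
d((-20, -13), (7, 0)) = 29.9666
d((-20, -13), (3, 7)) = 30.4795
d((7, 0), (3, 7)) = 8.0623

Closest pair: (10, -11) and (9, -18) with distance 7.0711

The closest pair is (10, -11) and (9, -18) with Euclidean distance 7.0711. For 6 points, brute-force pairwise comparison is shown above. For large n, the divide-and-conquer algorithm (sort by x, recurse on halves, check the dividing strip) achieves O(n log n).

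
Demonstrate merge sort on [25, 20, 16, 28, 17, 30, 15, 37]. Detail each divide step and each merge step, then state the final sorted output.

Merge sort trace:

Split: [25, 20, 16, 28, 17, 30, 15, 37] -> [25, 20, 16, 28] and [17, 30, 15, 37]
  Split: [25, 20, 16, 28] -> [25, 20] and [16, 28]
    Split: [25, 20] -> [25] and [20]
    Merge: [25] + [20] -> [20, 25]
    Split: [16, 28] -> [16] and [28]
    Merge: [16] + [28] -> [16, 28]
  Merge: [20, 25] + [16, 28] -> [16, 20, 25, 28]
  Split: [17, 30, 15, 37] -> [17, 30] and [15, 37]
    Split: [17, 30] -> [17] and [30]
    Merge: [17] + [30] -> [17, 30]
    Split: [15, 37] -> [15] and [37]
    Merge: [15] + [37] -> [15, 37]
  Merge: [17, 30] + [15, 37] -> [15, 17, 30, 37]
Merge: [16, 20, 25, 28] + [15, 17, 30, 37] -> [15, 16, 17, 20, 25, 28, 30, 37]

Final sorted array: [15, 16, 17, 20, 25, 28, 30, 37]

The merge sort proceeds by recursively splitting the array and merging sorted halves.
After all merges, the sorted array is [15, 16, 17, 20, 25, 28, 30, 37].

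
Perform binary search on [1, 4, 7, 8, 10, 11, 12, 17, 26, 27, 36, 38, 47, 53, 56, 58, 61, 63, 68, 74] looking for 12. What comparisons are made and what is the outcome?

Binary search for 12 in [1, 4, 7, 8, 10, 11, 12, 17, 26, 27, 36, 38, 47, 53, 56, 58, 61, 63, 68, 74]:

lo=0, hi=19, mid=9, arr[mid]=27 -> 27 > 12, search left half
lo=0, hi=8, mid=4, arr[mid]=10 -> 10 < 12, search right half
lo=5, hi=8, mid=6, arr[mid]=12 -> Found target at index 6!

Binary search finds 12 at index 6 after 3 comparisons. The search repeatedly halves the search space by comparing with the middle element.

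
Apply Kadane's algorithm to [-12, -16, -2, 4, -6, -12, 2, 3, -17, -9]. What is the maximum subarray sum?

Using Kadane's algorithm on [-12, -16, -2, 4, -6, -12, 2, 3, -17, -9]:

Scanning through the array:
Position 1 (value -16): max_ending_here = -16, max_so_far = -12
Position 2 (value -2): max_ending_here = -2, max_so_far = -2
Position 3 (value 4): max_ending_here = 4, max_so_far = 4
Position 4 (value -6): max_ending_here = -2, max_so_far = 4
Position 5 (value -12): max_ending_here = -12, max_so_far = 4
Position 6 (value 2): max_ending_here = 2, max_so_far = 4
Position 7 (value 3): max_ending_here = 5, max_so_far = 5
Position 8 (value -17): max_ending_here = -12, max_so_far = 5
Position 9 (value -9): max_ending_here = -9, max_so_far = 5

Maximum subarray: [2, 3]
Maximum sum: 5

The maximum subarray is [2, 3] with sum 5. This subarray runs from index 6 to index 7.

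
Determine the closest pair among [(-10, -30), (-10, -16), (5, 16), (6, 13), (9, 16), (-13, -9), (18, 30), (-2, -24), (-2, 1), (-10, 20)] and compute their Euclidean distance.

Computing all pairwise distances among 10 points:

d((-10, -30), (-10, -16)) = 14.0
d((-10, -30), (5, 16)) = 48.3839
d((-10, -30), (6, 13)) = 45.8803
d((-10, -30), (9, 16)) = 49.7695
d((-10, -30), (-13, -9)) = 21.2132
d((-10, -30), (18, 30)) = 66.2118
d((-10, -30), (-2, -24)) = 10.0
d((-10, -30), (-2, 1)) = 32.0156
d((-10, -30), (-10, 20)) = 50.0
d((-10, -16), (5, 16)) = 35.3412
d((-10, -16), (6, 13)) = 33.121
d((-10, -16), (9, 16)) = 37.2156
d((-10, -16), (-13, -9)) = 7.6158
d((-10, -16), (18, 30)) = 53.8516
d((-10, -16), (-2, -24)) = 11.3137
d((-10, -16), (-2, 1)) = 18.7883
d((-10, -16), (-10, 20)) = 36.0
d((5, 16), (6, 13)) = 3.1623 <-- minimum
d((5, 16), (9, 16)) = 4.0
d((5, 16), (-13, -9)) = 30.8058
d((5, 16), (18, 30)) = 19.105
d((5, 16), (-2, -24)) = 40.6079
d((5, 16), (-2, 1)) = 16.5529
d((5, 16), (-10, 20)) = 15.5242
d((6, 13), (9, 16)) = 4.2426
d((6, 13), (-13, -9)) = 29.0689
d((6, 13), (18, 30)) = 20.8087
d((6, 13), (-2, -24)) = 37.855
d((6, 13), (-2, 1)) = 14.4222
d((6, 13), (-10, 20)) = 17.4642
d((9, 16), (-13, -9)) = 33.3017
d((9, 16), (18, 30)) = 16.6433
d((9, 16), (-2, -24)) = 41.4849
d((9, 16), (-2, 1)) = 18.6011
d((9, 16), (-10, 20)) = 19.4165
d((-13, -9), (18, 30)) = 49.8197
d((-13, -9), (-2, -24)) = 18.6011
d((-13, -9), (-2, 1)) = 14.8661
d((-13, -9), (-10, 20)) = 29.1548
d((18, 30), (-2, -24)) = 57.5847
d((18, 30), (-2, 1)) = 35.2278
d((18, 30), (-10, 20)) = 29.7321
d((-2, -24), (-2, 1)) = 25.0
d((-2, -24), (-10, 20)) = 44.7214
d((-2, 1), (-10, 20)) = 20.6155

Closest pair: (5, 16) and (6, 13) with distance 3.1623

The closest pair is (5, 16) and (6, 13) with Euclidean distance 3.1623. For 10 points, brute-force pairwise comparison is shown above. For large n, the divide-and-conquer algorithm (sort by x, recurse on halves, check the dividing strip) achieves O(n log n).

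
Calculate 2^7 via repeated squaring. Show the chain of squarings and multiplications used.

Computing 2^7 by squaring (build up from 2^1; each line after the first costs one multiplication):

2^1 = 2
2^2 = (2^1)^2 = 2^2 = 4
2^3 = 2 * 2^2 = 2 * 4 = 8
2^6 = (2^3)^2 = 8^2 = 64
2^7 = 2 * 2^6 = 2 * 64 = 128

Result: 128
Multiplications needed: 4 (4 lines after 2^1)

2^7 = 128. Using exponentiation by squaring, this requires 4 multiplications. The key idea: if the exponent is even, square the half-power; if odd, multiply by the base once.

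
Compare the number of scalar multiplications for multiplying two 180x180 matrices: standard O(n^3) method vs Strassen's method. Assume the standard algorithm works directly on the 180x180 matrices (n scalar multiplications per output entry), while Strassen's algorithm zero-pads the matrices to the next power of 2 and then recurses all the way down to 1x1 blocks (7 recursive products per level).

Matrix multiplication for 180x180 matrices:

Strassen's algorithm requires power-of-2 dimensions. Pad 180x180 to 256x256 (next power of 2).

Standard algorithm: 180^3 = 5832000 multiplications
Strassen's algorithm: 7^(log2(256)) = 7^8 = 5764801 multiplications
Savings: 5832000 - 5764801 = 67199 multiplications

Standard: 5832000 multiplications (180^3). Strassen: 5764801 multiplications (7^8, after padding to 256x256). Strassen reduces 8 recursive multiplications to 7 at each level.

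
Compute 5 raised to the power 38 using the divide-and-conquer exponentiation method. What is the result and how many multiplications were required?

Computing 5^38 by squaring (build up from 5^1; each line after the first costs one multiplication):

5^1 = 5
5^2 = (5^1)^2 = 5^2 = 25
5^4 = (5^2)^2 = 25^2 = 625
5^8 = (5^4)^2 = 625^2 = 390625
5^9 = 5 * 5^8 = 5 * 390625 = 1953125
5^18 = (5^9)^2 = 1953125^2 = 3814697265625
5^19 = 5 * 5^18 = 5 * 3814697265625 = 19073486328125
5^38 = (5^19)^2 = 19073486328125^2 = 363797880709171295166015625

Result: 363797880709171295166015625
Multiplications needed: 7 (7 lines after 5^1)

5^38 = 363797880709171295166015625. Using exponentiation by squaring, this requires 7 multiplications. The key idea: if the exponent is even, square the half-power; if odd, multiply by the base once.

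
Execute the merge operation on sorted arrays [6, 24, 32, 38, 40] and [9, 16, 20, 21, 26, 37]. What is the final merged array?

Merging process:

Compare 6 vs 9: take 6 from left. Merged: [6]
Compare 24 vs 9: take 9 from right. Merged: [6, 9]
Compare 24 vs 16: take 16 from right. Merged: [6, 9, 16]
Compare 24 vs 20: take 20 from right. Merged: [6, 9, 16, 20]
Compare 24 vs 21: take 21 from right. Merged: [6, 9, 16, 20, 21]
Compare 24 vs 26: take 24 from left. Merged: [6, 9, 16, 20, 21, 24]
Compare 32 vs 26: take 26 from right. Merged: [6, 9, 16, 20, 21, 24, 26]
Compare 32 vs 37: take 32 from left. Merged: [6, 9, 16, 20, 21, 24, 26, 32]
Compare 38 vs 37: take 37 from right. Merged: [6, 9, 16, 20, 21, 24, 26, 32, 37]
Append remaining from left: [38, 40]. Merged: [6, 9, 16, 20, 21, 24, 26, 32, 37, 38, 40]

Final merged array: [6, 9, 16, 20, 21, 24, 26, 32, 37, 38, 40]
Total comparisons: 9

The merged array is [6, 9, 16, 20, 21, 24, 26, 32, 37, 38, 40], requiring 9 comparisons. The merge step runs in O(n) time where n is the total number of elements.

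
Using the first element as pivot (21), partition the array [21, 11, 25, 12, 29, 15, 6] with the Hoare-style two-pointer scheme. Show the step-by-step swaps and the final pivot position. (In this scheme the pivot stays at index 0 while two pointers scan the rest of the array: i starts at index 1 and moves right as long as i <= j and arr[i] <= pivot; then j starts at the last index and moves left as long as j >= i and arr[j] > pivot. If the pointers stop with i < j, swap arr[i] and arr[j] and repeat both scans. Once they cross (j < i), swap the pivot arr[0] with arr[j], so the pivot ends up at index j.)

Hoare-style two-pointer partition with pivot = 21:

Initial array: [21, 11, 25, 12, 29, 15, 6]

Pointers start at i = 1, j = 6.
i stops at index 2 (arr[2]=25 > 21), j stops at index 6 (arr[6]=6 <= 21): swap arr[2] and arr[6], array becomes [21, 11, 6, 12, 29, 15, 25]
i stops at index 4 (arr[4]=29 > 21), j stops at index 5 (arr[5]=15 <= 21): swap arr[4] and arr[5], array becomes [21, 11, 6, 12, 15, 29, 25]
i ends at 5, j ends at 4: the pointers have crossed (j < i), so scanning stops.

Swap pivot arr[0] with arr[4] to place pivot at position 4: [15, 11, 6, 12, 21, 29, 25]
Pivot position: 4

After partitioning with pivot 21, the array becomes [15, 11, 6, 12, 21, 29, 25]. The pivot is placed at index 4. All elements to the left of the pivot are <= 21, and all elements to the right are > 21.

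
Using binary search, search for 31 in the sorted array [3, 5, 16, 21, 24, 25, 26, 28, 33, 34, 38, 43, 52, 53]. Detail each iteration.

Binary search for 31 in [3, 5, 16, 21, 24, 25, 26, 28, 33, 34, 38, 43, 52, 53]:

lo=0, hi=13, mid=6, arr[mid]=26 -> 26 < 31, search right half
lo=7, hi=13, mid=10, arr[mid]=38 -> 38 > 31, search left half
lo=7, hi=9, mid=8, arr[mid]=33 -> 33 > 31, search left half
lo=7, hi=7, mid=7, arr[mid]=28 -> 28 < 31, search right half
lo=8 > hi=7, target 31 not found

Binary search determines that 31 is not in the array after 4 comparisons. The search space was exhausted without finding the target.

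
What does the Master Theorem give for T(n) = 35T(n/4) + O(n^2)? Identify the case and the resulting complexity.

Master Theorem for T(n) = 35T(n/4) + O(n^2):

a = 35, b = 4, c = 2
log_b(a) = log_4(35) = 2.5646

Case 1: c = 2 < log_4(35) = 2.5646
T(n) = O(n^(log_4 35))

For T(n) = 35T(n/4) + O(n^2): log_4(35) = 2.5646. This is Case 1 of the Master Theorem (c < log_b(a), work dominated by leaves), giving O(n^(log_4 35)).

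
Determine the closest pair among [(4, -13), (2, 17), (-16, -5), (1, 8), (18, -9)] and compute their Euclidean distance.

Computing all pairwise distances among 5 points:

d((4, -13), (2, 17)) = 30.0666
d((4, -13), (-16, -5)) = 21.5407
d((4, -13), (1, 8)) = 21.2132
d((4, -13), (18, -9)) = 14.5602
d((2, 17), (-16, -5)) = 28.4253
d((2, 17), (1, 8)) = 9.0554 <-- minimum
d((2, 17), (18, -9)) = 30.5287
d((-16, -5), (1, 8)) = 21.4009
d((-16, -5), (18, -9)) = 34.2345
d((1, 8), (18, -9)) = 24.0416

Closest pair: (2, 17) and (1, 8) with distance 9.0554

The closest pair is (2, 17) and (1, 8) with Euclidean distance 9.0554. For 5 points, brute-force pairwise comparison is shown above. For large n, the divide-and-conquer algorithm (sort by x, recurse on halves, check the dividing strip) achieves O(n log n).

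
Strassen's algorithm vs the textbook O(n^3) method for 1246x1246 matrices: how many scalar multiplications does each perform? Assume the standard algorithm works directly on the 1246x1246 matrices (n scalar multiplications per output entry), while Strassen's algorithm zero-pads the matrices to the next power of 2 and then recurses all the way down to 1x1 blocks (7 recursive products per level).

Matrix multiplication for 1246x1246 matrices:

Strassen's algorithm requires power-of-2 dimensions. Pad 1246x1246 to 2048x2048 (next power of 2).

Standard algorithm: 1246^3 = 1934434936 multiplications
Strassen's algorithm: 7^(log2(2048)) = 7^11 = 1977326743 multiplications
Difference: 1934434936 - 1977326743 = -42891807 (Strassen uses MORE here due to padding overhead — for small or just-over-power-of-2 n, padding can outweigh the per-level savings)

Standard: 1934434936 multiplications (1246^3). Strassen: 1977326743 multiplications (7^11, after padding to 2048x2048). Strassen reduces 8 recursive multiplications to 7 at each level.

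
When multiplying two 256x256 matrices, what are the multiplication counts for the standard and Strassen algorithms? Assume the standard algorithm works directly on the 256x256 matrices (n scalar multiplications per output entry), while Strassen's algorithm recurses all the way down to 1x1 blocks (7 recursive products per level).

Matrix multiplication for 256x256 matrices:

Standard algorithm: 256^3 = 16777216 multiplications
Strassen's algorithm: 7^(log2(256)) = 7^8 = 5764801 multiplications
Savings: 16777216 - 5764801 = 11012415 multiplications

Standard: 16777216 multiplications (256^3). Strassen: 5764801 multiplications (7^8). Strassen reduces 8 recursive multiplications to 7 at each level.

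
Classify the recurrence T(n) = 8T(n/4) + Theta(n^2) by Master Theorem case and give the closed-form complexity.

Master Theorem for T(n) = 8T(n/4) + O(n^2):

a = 8, b = 4, c = 2
log_b(a) = log_4(8) = 1.5000

Case 3: c = 2 > log_4(8) = 1.5000
T(n) = O(n^2) = O(n^2)

For T(n) = 8T(n/4) + O(n^2): log_4(8) = 1.5000. This is Case 3 of the Master Theorem (c > log_b(a), work dominated by root), giving O(n^2).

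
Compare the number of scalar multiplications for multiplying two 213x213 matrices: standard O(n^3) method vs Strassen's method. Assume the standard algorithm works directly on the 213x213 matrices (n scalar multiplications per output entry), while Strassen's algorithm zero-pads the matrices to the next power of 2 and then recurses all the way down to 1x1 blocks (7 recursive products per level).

Matrix multiplication for 213x213 matrices:

Strassen's algorithm requires power-of-2 dimensions. Pad 213x213 to 256x256 (next power of 2).

Standard algorithm: 213^3 = 9663597 multiplications
Strassen's algorithm: 7^(log2(256)) = 7^8 = 5764801 multiplications
Savings: 9663597 - 5764801 = 3898796 multiplications

Standard: 9663597 multiplications (213^3). Strassen: 5764801 multiplications (7^8, after padding to 256x256). Strassen reduces 8 recursive multiplications to 7 at each level.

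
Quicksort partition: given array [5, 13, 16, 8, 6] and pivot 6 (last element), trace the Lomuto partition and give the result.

Lomuto partition with pivot = 6:

Initial array: [5, 13, 16, 8, 6]

arr[0]=5 <= 6: swap with position 0, array becomes [5, 13, 16, 8, 6]
arr[1]=13 > 6: no swap
arr[2]=16 > 6: no swap
arr[3]=8 > 6: no swap

Place pivot at position 1: [5, 6, 16, 8, 13]
Pivot position: 1

After partitioning with pivot 6, the array becomes [5, 6, 16, 8, 13]. The pivot is placed at index 1. All elements to the left of the pivot are <= 6, and all elements to the right are > 6.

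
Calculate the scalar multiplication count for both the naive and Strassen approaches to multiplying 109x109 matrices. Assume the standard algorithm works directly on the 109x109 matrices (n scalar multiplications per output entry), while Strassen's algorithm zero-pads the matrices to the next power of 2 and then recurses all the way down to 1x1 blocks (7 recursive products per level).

Matrix multiplication for 109x109 matrices:

Strassen's algorithm requires power-of-2 dimensions. Pad 109x109 to 128x128 (next power of 2).

Standard algorithm: 109^3 = 1295029 multiplications
Strassen's algorithm: 7^(log2(128)) = 7^7 = 823543 multiplications
Savings: 1295029 - 823543 = 471486 multiplications

Standard: 1295029 multiplications (109^3). Strassen: 823543 multiplications (7^7, after padding to 128x128). Strassen reduces 8 recursive multiplications to 7 at each level.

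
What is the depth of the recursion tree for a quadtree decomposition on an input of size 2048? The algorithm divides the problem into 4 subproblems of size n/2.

For divide and conquer with division factor 2:

Problem sizes at each level:
Level 0: 2048
Level 1: 1024
Level 2: 512
Level 3: 256
Level 4: 128
Level 5: 64
Level 6: 32
Level 7: 16
Level 8: 8
Level 9: 4
Level 10: 2
Level 11: 1

The root is level 0 and the size-1 base case is level 11 (the tree spans levels 0 through 11, i.e. 12 levels counting the root), so the depth is the number of divisions: log_2(2048) = 11

The recursion tree depth is log_2(2048) = 11. At each level, the problem size is divided by 2, so it takes 11 divisions to reduce to a base case of size 1. The algorithm makes 4 recursive calls at each level.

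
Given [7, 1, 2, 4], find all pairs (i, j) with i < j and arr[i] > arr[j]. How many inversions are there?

Finding inversions in [7, 1, 2, 4]:

(0, 1): arr[0]=7 > arr[1]=1
(0, 2): arr[0]=7 > arr[2]=2
(0, 3): arr[0]=7 > arr[3]=4

Total inversions: 3

The array has 3 inversion(s): (0,1), (0,2), (0,3). Each pair (i,j) satisfies i < j and arr[i] > arr[j].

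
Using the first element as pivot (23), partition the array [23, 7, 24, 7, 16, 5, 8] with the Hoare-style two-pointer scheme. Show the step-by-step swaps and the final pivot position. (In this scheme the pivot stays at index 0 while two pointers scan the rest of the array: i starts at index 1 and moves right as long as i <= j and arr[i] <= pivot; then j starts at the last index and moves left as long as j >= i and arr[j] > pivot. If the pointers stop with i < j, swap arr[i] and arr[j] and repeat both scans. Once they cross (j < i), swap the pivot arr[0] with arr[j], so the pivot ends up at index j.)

Hoare-style two-pointer partition with pivot = 23:

Initial array: [23, 7, 24, 7, 16, 5, 8]

Pointers start at i = 1, j = 6.
i stops at index 2 (arr[2]=24 > 23), j stops at index 6 (arr[6]=8 <= 23): swap arr[2] and arr[6], array becomes [23, 7, 8, 7, 16, 5, 24]
i ends at 6, j ends at 5: the pointers have crossed (j < i), so scanning stops.

Swap pivot arr[0] with arr[5] to place pivot at position 5: [5, 7, 8, 7, 16, 23, 24]
Pivot position: 5

After partitioning with pivot 23, the array becomes [5, 7, 8, 7, 16, 23, 24]. The pivot is placed at index 5. All elements to the left of the pivot are <= 23, and all elements to the right are > 23.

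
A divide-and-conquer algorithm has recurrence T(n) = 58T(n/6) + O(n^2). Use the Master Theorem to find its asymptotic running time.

Master Theorem for T(n) = 58T(n/6) + O(n^2):

a = 58, b = 6, c = 2
log_b(a) = log_6(58) = 2.2662

Case 1: c = 2 < log_6(58) = 2.2662
T(n) = O(n^(log_6 58))

For T(n) = 58T(n/6) + O(n^2): log_6(58) = 2.2662. This is Case 1 of the Master Theorem (c < log_b(a), work dominated by leaves), giving O(n^(log_6 58)).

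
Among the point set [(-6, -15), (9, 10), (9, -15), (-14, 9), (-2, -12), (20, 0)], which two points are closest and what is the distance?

Computing all pairwise distances among 6 points:

d((-6, -15), (9, 10)) = 29.1548
d((-6, -15), (9, -15)) = 15.0
d((-6, -15), (-14, 9)) = 25.2982
d((-6, -15), (-2, -12)) = 5.0 <-- minimum
d((-6, -15), (20, 0)) = 30.0167
d((9, 10), (9, -15)) = 25.0
d((9, 10), (-14, 9)) = 23.0217
d((9, 10), (-2, -12)) = 24.5967
d((9, 10), (20, 0)) = 14.8661
d((9, -15), (-14, 9)) = 33.2415
d((9, -15), (-2, -12)) = 11.4018
d((9, -15), (20, 0)) = 18.6011
d((-14, 9), (-2, -12)) = 24.1868
d((-14, 9), (20, 0)) = 35.171
d((-2, -12), (20, 0)) = 25.0599

Closest pair: (-6, -15) and (-2, -12) with distance 5.0

The closest pair is (-6, -15) and (-2, -12) with Euclidean distance 5.0. For 6 points, brute-force pairwise comparison is shown above. For large n, the divide-and-conquer algorithm (sort by x, recurse on halves, check the dividing strip) achieves O(n log n).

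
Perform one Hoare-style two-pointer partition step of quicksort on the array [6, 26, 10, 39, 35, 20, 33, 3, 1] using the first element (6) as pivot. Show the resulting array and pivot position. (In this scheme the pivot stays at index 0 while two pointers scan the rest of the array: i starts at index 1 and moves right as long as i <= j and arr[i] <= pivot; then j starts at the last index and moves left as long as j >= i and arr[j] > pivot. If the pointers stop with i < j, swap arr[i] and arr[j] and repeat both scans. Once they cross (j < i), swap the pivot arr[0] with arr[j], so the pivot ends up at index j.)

Hoare-style two-pointer partition with pivot = 6:

Initial array: [6, 26, 10, 39, 35, 20, 33, 3, 1]

Pointers start at i = 1, j = 8.
i stops at index 1 (arr[1]=26 > 6), j stops at index 8 (arr[8]=1 <= 6): swap arr[1] and arr[8], array becomes [6, 1, 10, 39, 35, 20, 33, 3, 26]
i stops at index 2 (arr[2]=10 > 6), j stops at index 7 (arr[7]=3 <= 6): swap arr[2] and arr[7], array becomes [6, 1, 3, 39, 35, 20, 33, 10, 26]
i ends at 3, j ends at 2: the pointers have crossed (j < i), so scanning stops.

Swap pivot arr[0] with arr[2] to place pivot at position 2: [3, 1, 6, 39, 35, 20, 33, 10, 26]
Pivot position: 2

After partitioning with pivot 6, the array becomes [3, 1, 6, 39, 35, 20, 33, 10, 26]. The pivot is placed at index 2. All elements to the left of the pivot are <= 6, and all elements to the right are > 6.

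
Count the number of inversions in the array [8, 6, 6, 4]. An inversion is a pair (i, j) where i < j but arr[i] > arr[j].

Finding inversions in [8, 6, 6, 4]:

(0, 1): arr[0]=8 > arr[1]=6
(0, 2): arr[0]=8 > arr[2]=6
(0, 3): arr[0]=8 > arr[3]=4
(1, 3): arr[1]=6 > arr[3]=4
(2, 3): arr[2]=6 > arr[3]=4

Total inversions: 5

The array has 5 inversion(s): (0,1), (0,2), (0,3), (1,3), (2,3). Each pair (i,j) satisfies i < j and arr[i] > arr[j].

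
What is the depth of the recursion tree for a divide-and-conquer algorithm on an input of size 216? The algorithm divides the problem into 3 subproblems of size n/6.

For divide and conquer with division factor 6:

Problem sizes at each level:
Level 0: 216
Level 1: 36
Level 2: 6
Level 3: 1

The root is level 0 and the size-1 base case is level 3 (the tree spans levels 0 through 3, i.e. 4 levels counting the root), so the depth is the number of divisions: log_6(216) = 3

The recursion tree depth is log_6(216) = 3. At each level, the problem size is divided by 6, so it takes 3 divisions to reduce to a base case of size 1. The algorithm makes 3 recursive calls at each level.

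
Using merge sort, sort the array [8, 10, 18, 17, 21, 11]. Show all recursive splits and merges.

Merge sort trace:

Split: [8, 10, 18, 17, 21, 11] -> [8, 10, 18] and [17, 21, 11]
  Split: [8, 10, 18] -> [8] and [10, 18]
    Split: [10, 18] -> [10] and [18]
    Merge: [10] + [18] -> [10, 18]
  Merge: [8] + [10, 18] -> [8, 10, 18]
  Split: [17, 21, 11] -> [17] and [21, 11]
    Split: [21, 11] -> [21] and [11]
    Merge: [21] + [11] -> [11, 21]
  Merge: [17] + [11, 21] -> [11, 17, 21]
Merge: [8, 10, 18] + [11, 17, 21] -> [8, 10, 11, 17, 18, 21]

Final sorted array: [8, 10, 11, 17, 18, 21]

The merge sort proceeds by recursively splitting the array and merging sorted halves.
After all merges, the sorted array is [8, 10, 11, 17, 18, 21].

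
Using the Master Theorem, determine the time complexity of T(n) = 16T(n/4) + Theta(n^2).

Master Theorem for T(n) = 16T(n/4) + O(n^2):

a = 16, b = 4, c = 2
log_b(a) = log_4(16) = 2.0000

Case 2: c = 2 = log_4(16) = 2.0000
T(n) = O(n^2 log n) = O(n^2 log n)

For T(n) = 16T(n/4) + O(n^2): log_4(16) = 2.0000. This is Case 2 of the Master Theorem (c = log_b(a), equal work at all levels), giving O(n^2 log n).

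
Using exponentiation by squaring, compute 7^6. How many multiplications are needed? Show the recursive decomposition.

Computing 7^6 by squaring (build up from 7^1; each line after the first costs one multiplication):

7^1 = 7
7^2 = (7^1)^2 = 7^2 = 49
7^3 = 7 * 7^2 = 7 * 49 = 343
7^6 = (7^3)^2 = 343^2 = 117649

Result: 117649
Multiplications needed: 3 (3 lines after 7^1)

7^6 = 117649. Using exponentiation by squaring, this requires 3 multiplications. The key idea: if the exponent is even, square the half-power; if odd, multiply by the base once.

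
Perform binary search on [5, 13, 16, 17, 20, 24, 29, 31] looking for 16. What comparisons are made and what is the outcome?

Binary search for 16 in [5, 13, 16, 17, 20, 24, 29, 31]:

lo=0, hi=7, mid=3, arr[mid]=17 -> 17 > 16, search left half
lo=0, hi=2, mid=1, arr[mid]=13 -> 13 < 16, search right half
lo=2, hi=2, mid=2, arr[mid]=16 -> Found target at index 2!

Binary search finds 16 at index 2 after 3 comparisons. The search repeatedly halves the search space by comparing with the middle element.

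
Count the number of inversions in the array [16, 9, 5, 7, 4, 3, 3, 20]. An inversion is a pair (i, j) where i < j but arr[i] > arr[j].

Finding inversions in [16, 9, 5, 7, 4, 3, 3, 20]:

(0, 1): arr[0]=16 > arr[1]=9
(0, 2): arr[0]=16 > arr[2]=5
(0, 3): arr[0]=16 > arr[3]=7
(0, 4): arr[0]=16 > arr[4]=4
(0, 5): arr[0]=16 > arr[5]=3
(0, 6): arr[0]=16 > arr[6]=3
(1, 2): arr[1]=9 > arr[2]=5
(1, 3): arr[1]=9 > arr[3]=7
(1, 4): arr[1]=9 > arr[4]=4
(1, 5): arr[1]=9 > arr[5]=3
(1, 6): arr[1]=9 > arr[6]=3
(2, 4): arr[2]=5 > arr[4]=4
(2, 5): arr[2]=5 > arr[5]=3
(2, 6): arr[2]=5 > arr[6]=3
(3, 4): arr[3]=7 > arr[4]=4
(3, 5): arr[3]=7 > arr[5]=3
(3, 6): arr[3]=7 > arr[6]=3
(4, 5): arr[4]=4 > arr[5]=3
(4, 6): arr[4]=4 > arr[6]=3

Total inversions: 19

The array has 19 inversion(s): (0,1), (0,2), (0,3), (0,4), (0,5), (0,6), (1,2), (1,3), (1,4), (1,5), (1,6), (2,4), (2,5), (2,6), (3,4), (3,5), (3,6), (4,5), (4,6). Each pair (i,j) satisfies i < j and arr[i] > arr[j].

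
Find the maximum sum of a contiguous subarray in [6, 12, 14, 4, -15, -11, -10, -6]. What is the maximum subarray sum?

Using Kadane's algorithm on [6, 12, 14, 4, -15, -11, -10, -6]:

Scanning through the array:
Position 1 (value 12): max_ending_here = 18, max_so_far = 18
Position 2 (value 14): max_ending_here = 32, max_so_far = 32
Position 3 (value 4): max_ending_here = 36, max_so_far = 36
Position 4 (value -15): max_ending_here = 21, max_so_far = 36
Position 5 (value -11): max_ending_here = 10, max_so_far = 36
Position 6 (value -10): max_ending_here = 0, max_so_far = 36
Position 7 (value -6): max_ending_here = -6, max_so_far = 36

Maximum subarray: [6, 12, 14, 4]
Maximum sum: 36

The maximum subarray is [6, 12, 14, 4] with sum 36. This subarray runs from index 0 to index 3.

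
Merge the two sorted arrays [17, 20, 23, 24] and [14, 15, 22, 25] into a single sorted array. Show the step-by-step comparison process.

Merging process:

Compare 17 vs 14: take 14 from right. Merged: [14]
Compare 17 vs 15: take 15 from right. Merged: [14, 15]
Compare 17 vs 22: take 17 from left. Merged: [14, 15, 17]
Compare 20 vs 22: take 20 from left. Merged: [14, 15, 17, 20]
Compare 23 vs 22: take 22 from right. Merged: [14, 15, 17, 20, 22]
Compare 23 vs 25: take 23 from left. Merged: [14, 15, 17, 20, 22, 23]
Compare 24 vs 25: take 24 from left. Merged: [14, 15, 17, 20, 22, 23, 24]
Append remaining from right: [25]. Merged: [14, 15, 17, 20, 22, 23, 24, 25]

Final merged array: [14, 15, 17, 20, 22, 23, 24, 25]
Total comparisons: 7

The merged array is [14, 15, 17, 20, 22, 23, 24, 25], requiring 7 comparisons. The merge step runs in O(n) time where n is the total number of elements.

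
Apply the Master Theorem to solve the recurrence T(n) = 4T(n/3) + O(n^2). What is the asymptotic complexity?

Master Theorem for T(n) = 4T(n/3) + O(n^2):

a = 4, b = 3, c = 2
log_b(a) = log_3(4) = 1.2619

Case 3: c = 2 > log_3(4) = 1.2619
T(n) = O(n^2) = O(n^2)

For T(n) = 4T(n/3) + O(n^2): log_3(4) = 1.2619. This is Case 3 of the Master Theorem (c > log_b(a), work dominated by root), giving O(n^2).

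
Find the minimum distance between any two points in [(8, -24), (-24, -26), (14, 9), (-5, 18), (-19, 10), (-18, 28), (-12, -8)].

Computing all pairwise distances among 7 points:

d((8, -24), (-24, -26)) = 32.0624
d((8, -24), (14, 9)) = 33.541
d((8, -24), (-5, 18)) = 43.9659
d((8, -24), (-19, 10)) = 43.4166
d((8, -24), (-18, 28)) = 58.1378
d((8, -24), (-12, -8)) = 25.6125
d((-24, -26), (14, 9)) = 51.6624
d((-24, -26), (-5, 18)) = 47.927
d((-24, -26), (-19, 10)) = 36.3456
d((-24, -26), (-18, 28)) = 54.3323
d((-24, -26), (-12, -8)) = 21.6333
d((14, 9), (-5, 18)) = 21.0238
d((14, 9), (-19, 10)) = 33.0151
d((14, 9), (-18, 28)) = 37.2156
d((14, 9), (-12, -8)) = 31.0644
d((-5, 18), (-19, 10)) = 16.1245 <-- minimum
d((-5, 18), (-18, 28)) = 16.4012
d((-5, 18), (-12, -8)) = 26.9258
d((-19, 10), (-18, 28)) = 18.0278
d((-19, 10), (-12, -8)) = 19.3132
d((-18, 28), (-12, -8)) = 36.4966

Closest pair: (-5, 18) and (-19, 10) with distance 16.1245

The closest pair is (-5, 18) and (-19, 10) with Euclidean distance 16.1245. For 7 points, brute-force pairwise comparison is shown above. For large n, the divide-and-conquer algorithm (sort by x, recurse on halves, check the dividing strip) achieves O(n log n).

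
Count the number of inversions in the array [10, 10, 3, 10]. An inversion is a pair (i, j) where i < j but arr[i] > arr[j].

Finding inversions in [10, 10, 3, 10]:

(0, 2): arr[0]=10 > arr[2]=3
(1, 2): arr[1]=10 > arr[2]=3

Total inversions: 2

The array has 2 inversion(s): (0,2), (1,2). Each pair (i,j) satisfies i < j and arr[i] > arr[j].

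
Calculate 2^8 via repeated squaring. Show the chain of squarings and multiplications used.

Computing 2^8 by squaring (build up from 2^1; each line after the first costs one multiplication):

2^1 = 2
2^2 = (2^1)^2 = 2^2 = 4
2^4 = (2^2)^2 = 4^2 = 16
2^8 = (2^4)^2 = 16^2 = 256

Result: 256
Multiplications needed: 3 (3 lines after 2^1)

2^8 = 256. Using exponentiation by squaring, this requires 3 multiplications. The key idea: if the exponent is even, square the half-power; if odd, multiply by the base once.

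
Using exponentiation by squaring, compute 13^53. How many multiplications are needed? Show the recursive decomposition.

Computing 13^53 by squaring (build up from 13^1; each line after the first costs one multiplication):

13^1 = 13
13^2 = (13^1)^2 = 13^2 = 169
13^3 = 13 * 13^2 = 13 * 169 = 2197
13^6 = (13^3)^2 = 2197^2 = 4826809
13^12 = (13^6)^2 = 4826809^2 = 23298085122481
13^13 = 13 * 13^12 = 13 * 23298085122481 = 302875106592253
13^26 = (13^13)^2 = 302875106592253^2 = 91733330193268616658399616009
13^52 = (13^26)^2 = 91733330193268616658399616009^2 = 8415003868347247618489696679505181495471801448798649088081
13^53 = 13 * 13^52 = 13 * 8415003868347247618489696679505181495471801448798649088081 = 109395050288514219040366056833567359441133418834382438145053

Result: 109395050288514219040366056833567359441133418834382438145053
Multiplications needed: 8 (8 lines after 13^1)

13^53 = 109395050288514219040366056833567359441133418834382438145053. Using exponentiation by squaring, this requires 8 multiplications. The key idea: if the exponent is even, square the half-power; if odd, multiply by the base once.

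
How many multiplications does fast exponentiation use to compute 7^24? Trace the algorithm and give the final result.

Computing 7^24 by squaring (build up from 7^1; each line after the first costs one multiplication):

7^1 = 7
7^2 = (7^1)^2 = 7^2 = 49
7^3 = 7 * 7^2 = 7 * 49 = 343
7^6 = (7^3)^2 = 343^2 = 117649
7^12 = (7^6)^2 = 117649^2 = 13841287201
7^24 = (7^12)^2 = 13841287201^2 = 191581231380566414401

Result: 191581231380566414401
Multiplications needed: 5 (5 lines after 7^1)

7^24 = 191581231380566414401. Using exponentiation by squaring, this requires 5 multiplications. The key idea: if the exponent is even, square the half-power; if odd, multiply by the base once.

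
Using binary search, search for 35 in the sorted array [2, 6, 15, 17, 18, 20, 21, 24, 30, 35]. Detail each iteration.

Binary search for 35 in [2, 6, 15, 17, 18, 20, 21, 24, 30, 35]:

lo=0, hi=9, mid=4, arr[mid]=18 -> 18 < 35, search right half
lo=5, hi=9, mid=7, arr[mid]=24 -> 24 < 35, search right half
lo=8, hi=9, mid=8, arr[mid]=30 -> 30 < 35, search right half
lo=9, hi=9, mid=9, arr[mid]=35 -> Found target at index 9!

Binary search finds 35 at index 9 after 4 comparisons. The search repeatedly halves the search space by comparing with the middle element.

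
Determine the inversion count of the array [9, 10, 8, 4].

Finding inversions in [9, 10, 8, 4]:

(0, 2): arr[0]=9 > arr[2]=8
(0, 3): arr[0]=9 > arr[3]=4
(1, 2): arr[1]=10 > arr[2]=8
(1, 3): arr[1]=10 > arr[3]=4
(2, 3): arr[2]=8 > arr[3]=4

Total inversions: 5

The array has 5 inversion(s): (0,2), (0,3), (1,2), (1,3), (2,3). Each pair (i,j) satisfies i < j and arr[i] > arr[j].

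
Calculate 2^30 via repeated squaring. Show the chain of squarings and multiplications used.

Computing 2^30 by squaring (build up from 2^1; each line after the first costs one multiplication):

2^1 = 2
2^2 = (2^1)^2 = 2^2 = 4
2^3 = 2 * 2^2 = 2 * 4 = 8
2^6 = (2^3)^2 = 8^2 = 64
2^7 = 2 * 2^6 = 2 * 64 = 128
2^14 = (2^7)^2 = 128^2 = 16384
2^15 = 2 * 2^14 = 2 * 16384 = 32768
2^30 = (2^15)^2 = 32768^2 = 1073741824

Result: 1073741824
Multiplications needed: 7 (7 lines after 2^1)

2^30 = 1073741824. Using exponentiation by squaring, this requires 7 multiplications. The key idea: if the exponent is even, square the half-power; if odd, multiply by the base once.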